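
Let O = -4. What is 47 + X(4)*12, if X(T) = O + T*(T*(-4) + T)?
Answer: -577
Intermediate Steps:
X(T) = -4 - 3*T² (X(T) = -4 + T*(T*(-4) + T) = -4 + T*(-4*T + T) = -4 + T*(-3*T) = -4 - 3*T²)
47 + X(4)*12 = 47 + (-4 - 3*4²)*12 = 47 + (-4 - 3*16)*12 = 47 + (-4 - 48)*12 = 47 - 52*12 = 47 - 624 = -577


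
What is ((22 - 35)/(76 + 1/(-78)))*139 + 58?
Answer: 202820/5927 ≈ 34.220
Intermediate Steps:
((22 - 35)/(76 + 1/(-78)))*139 + 58 = -13/(76 - 1/78)*139 + 58 = -13/5927/78*139 + 58 = -13*78/5927*139 + 58 = -1014/5927*139 + 58 = -140946/5927 + 58 = 202820/5927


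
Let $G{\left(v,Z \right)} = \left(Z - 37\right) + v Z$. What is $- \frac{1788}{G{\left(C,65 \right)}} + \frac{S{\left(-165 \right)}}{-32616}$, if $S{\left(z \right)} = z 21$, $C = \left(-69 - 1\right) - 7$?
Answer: $\frac{932873}{2004072} \approx 0.46549$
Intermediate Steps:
$C = -77$ ($C = -70 - 7 = -77$)
$G{\left(v,Z \right)} = -37 + Z + Z v$ ($G{\left(v,Z \right)} = \left(-37 + Z\right) + Z v = -37 + Z + Z v$)
$S{\left(z \right)} = 21 z$
$- \frac{1788}{G{\left(C,65 \right)}} + \frac{S{\left(-165 \right)}}{-32616} = - \frac{1788}{-37 + 65 + 65 \left(-77\right)} + \frac{21 \left(-165\right)}{-32616} = - \frac{1788}{-37 + 65 - 5005} - - \frac{385}{3624} = - \frac{1788}{-4977} + \frac{385}{3624} = \left(-1788\right) \left(- \frac{1}{4977}\right) + \frac{385}{3624} = \frac{596}{1659} + \frac{385}{3624} = \frac{932873}{2004072}$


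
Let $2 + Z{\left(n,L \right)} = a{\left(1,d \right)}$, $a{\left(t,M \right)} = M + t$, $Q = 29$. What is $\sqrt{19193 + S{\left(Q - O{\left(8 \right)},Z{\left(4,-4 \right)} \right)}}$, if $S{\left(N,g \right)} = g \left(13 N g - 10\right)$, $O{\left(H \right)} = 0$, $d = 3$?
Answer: $\sqrt{20681} \approx 143.81$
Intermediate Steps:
$Z{\left(n,L \right)} = 2$ ($Z{\left(n,L \right)} = -2 + \left(3 + 1\right) = -2 + 4 = 2$)
$S{\left(N,g \right)} = g \left(-10 + 13 N g\right)$ ($S{\left(N,g \right)} = g \left(13 N g - 10\right) = g \left(-10 + 13 N g\right)$)
$\sqrt{19193 + S{\left(Q - O{\left(8 \right)},Z{\left(4,-4 \right)} \right)}} = \sqrt{19193 + 2 \left(-10 + 13 \left(29 - 0\right) 2\right)} = \sqrt{19193 + 2 \left(-10 + 13 \left(29 + 0\right) 2\right)} = \sqrt{19193 + 2 \left(-10 + 13 \cdot 29 \cdot 2\right)} = \sqrt{19193 + 2 \left(-10 + 754\right)} = \sqrt{19193 + 2 \cdot 744} = \sqrt{19193 + 1488} = \sqrt{20681}$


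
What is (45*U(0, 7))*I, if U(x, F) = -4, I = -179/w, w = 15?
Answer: 2148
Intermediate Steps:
I = -179/15 ≈ -11.933
(45*U(0, 7))*I = (45*(-4))*(-179/15) = -180*(-179/15) = 2148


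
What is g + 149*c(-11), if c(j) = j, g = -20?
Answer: -1659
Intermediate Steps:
g + 149*c(-11) = -20 + 149*(-11) = -20 - 1639 = -1659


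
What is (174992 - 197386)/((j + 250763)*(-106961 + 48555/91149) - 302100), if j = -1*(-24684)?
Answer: 340198451/447575648379883 ≈ 7.6009e-7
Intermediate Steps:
j = 24684
(174992 - 197386)/((j + 250763)*(-106961 + 48555/91149) - 302100) = (174992 - 197386)/((24684 + 250763)*(-106961 + 48555/91149) - 302100) = -22394/(275447*(-106961 + 48555*(1/91149)) - 302100) = -22394/(275447*(-106961 + 16185/30383) - 302100) = -22394/(275447*(-3249779878/30383) - 302100) = -22394/(-895142118055466/30383 - 302100) = -22394/(-895151296759766/30383) = -22394*(-30383/895151296759766) = 340198451/447575648379883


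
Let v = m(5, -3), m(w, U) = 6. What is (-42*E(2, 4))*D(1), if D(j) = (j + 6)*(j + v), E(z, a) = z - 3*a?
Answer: 20580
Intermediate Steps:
v = 6
D(j) = (6 + j)² (D(j) = (j + 6)*(j + 6) = (6 + j)*(6 + j) = (6 + j)²)
(-42*E(2, 4))*D(1) = (-42*(2 - 3*4))*(36 + 1² + 12*1) = (-42*(2 - 12))*(36 + 1 + 12) = -42*(-10)*49 = 420*49 = 20580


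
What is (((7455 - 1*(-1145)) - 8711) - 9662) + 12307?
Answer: 2534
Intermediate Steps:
(((7455 - 1*(-1145)) - 8711) - 9662) + 12307 = (((7455 + 1145) - 8711) - 9662) + 12307 = ((8600 - 8711) - 9662) + 12307 = (-111 - 9662) + 12307 = -9773 + 12307 = 2534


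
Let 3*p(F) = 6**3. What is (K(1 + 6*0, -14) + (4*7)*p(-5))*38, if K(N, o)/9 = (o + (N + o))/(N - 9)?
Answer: 311049/4 ≈ 77762.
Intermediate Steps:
p(F) = 72 (p(F) = (1/3)*6**3 = (1/3)*216 = 72)
K(N, o) = 9*(N + 2*o)/(-9 + N) (K(N, o) = 9*((o + (N + o))/(N - 9)) = 9*((N + 2*o)/(-9 + N)) = 9*(N + 2*o)/(-9 + N))
(K(1 + 6*0, -14) + (4*7)*p(-5))*38 = (9*((1 + 6*0) + 2*(-14))/(-9 + (1 + 6*0)) + (4*7)*72)*38 = (9*((1 + 0) - 28)/(-9 + (1 + 0)) + 28*72)*38 = (9*(1 - 28)/(-9 + 1) + 2016)*38 = (9*(-27)/(-8) + 2016)*38 = (9*(-1/8)*(-27) + 2016)*38 = (243/8 + 2016)*38 = (16371/8)*38 = 311049/4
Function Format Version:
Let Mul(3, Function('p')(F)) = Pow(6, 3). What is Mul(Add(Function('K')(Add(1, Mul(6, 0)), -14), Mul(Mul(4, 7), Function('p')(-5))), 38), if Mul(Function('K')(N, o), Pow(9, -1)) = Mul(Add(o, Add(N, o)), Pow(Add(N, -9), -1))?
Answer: Rational(311049, 4) ≈ 77762.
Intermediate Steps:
Function('p')(F) = 72 (Function('p')(F) = Mul(Rational(1, 3), Pow(6, 3)) = Mul(Rational(1, 3), 216) = 72)
Function('K')(N, o) = Mul(9, Pow(Add(-9, N), -1), Add(N, Mul(2, o))) (Function('K')(N, o) = Mul(9, Mul(Add(o, Add(N, o)), Pow(Add(N, -9), -1))) = Mul(9, Mul(Add(N, Mul(2, o)), Pow(Add(-9, N), -1))) = Mul(9, Mul(Pow(Add(-9, N), -1), Add(N, Mul(2, o)))) = Mul(9, Pow(Add(-9, N), -1), Add(N, Mul(2, o))))
Mul(Add(Function('K')(Add(1, Mul(6, 0)), -14), Mul(Mul(4, 7), Function('p')(-5))), 38) = Mul(Add(Mul(9, Pow(Add(-9, Add(1, Mul(6, 0))), -1), Add(Add(1, Mul(6, 0)), Mul(2, -14))), Mul(Mul(4, 7), 72)), 38) = Mul(Add(Mul(9, Pow(Add(-9, Add(1, 0)), -1), Add(Add(1, 0), -28)), Mul(28, 72)), 38) = Mul(Add(Mul(9, Pow(Add(-9, 1), -1), Add(1, -28)), 2016), 38) = Mul(Add(Mul(9, Pow(-8, -1), -27), 2016), 38) = Mul(Add(Mul(9, Rational(-1, 8), -27), 2016), 38) = Mul(Add(Rational(243, 8), 2016), 38) = Mul(Rational(16371, 8), 38) = Rational(311049, 4)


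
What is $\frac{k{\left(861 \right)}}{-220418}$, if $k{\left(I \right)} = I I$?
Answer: $- \frac{741321}{220418} \approx -3.3633$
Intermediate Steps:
$k{\left(I \right)} = I^{2}$
$\frac{k{\left(861 \right)}}{-220418} = \frac{861^{2}}{-220418} = 741321 \left(- \frac{1}{220418}\right) = - \frac{741321}{220418}$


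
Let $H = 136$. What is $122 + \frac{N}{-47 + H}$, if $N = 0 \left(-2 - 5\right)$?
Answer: $122$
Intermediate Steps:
$N = 0$ ($N = 0 \left(-7\right) = 0$)
$122 + \frac{N}{-47 + H} = 122 + \frac{1}{-47 + 136} \cdot 0 = 122 + \frac{1}{89} \cdot 0 = 122 + 0 = 122$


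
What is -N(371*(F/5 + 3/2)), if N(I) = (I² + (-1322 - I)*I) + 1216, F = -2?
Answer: 2691461/5 ≈ 5.3829e+5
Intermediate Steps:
N(I) = 1216 + I² + I*(-1322 - I) (N(I) = (I² + I*(-1322 - I)) + 1216 = 1216 + I² + I*(-1322 - I))
-N(371*(F/5 + 3/2)) = -(1216 - 490462*(-2/5 + 3/2)) = -(1216 - 490462*(-2*⅕ + 3*(½))) = -(1216 - 490462*(-⅖ + 3/2)) = -(1216 - 490462*11/10) = -(1216 - 1322*4081/10) = -(1216 - 2697541/5) = -1*(-2691461/5) = 2691461/5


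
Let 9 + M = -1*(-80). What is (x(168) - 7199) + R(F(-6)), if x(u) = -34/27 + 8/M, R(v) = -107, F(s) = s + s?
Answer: -14007800/1917 ≈ -7307.1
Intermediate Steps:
F(s) = 2*s
M = 71 (M = -9 - 1*(-80) = -9 + 80 = 71)
x(u) = -2198/1917 (x(u) = -34/27 + 8/71 = -2198/1917)
(x(168) - 7199) + R(F(-6)) = (-2198/1917 - 7199) - 107 = -13802681/1917 - 107 = -14007800/1917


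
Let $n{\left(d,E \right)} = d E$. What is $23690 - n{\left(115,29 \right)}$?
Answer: $20355$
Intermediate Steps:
$n{\left(d,E \right)} = E d$
$23690 - n{\left(115,29 \right)} = 23690 - 29 \cdot 115 = 23690 - 3335 = 20355$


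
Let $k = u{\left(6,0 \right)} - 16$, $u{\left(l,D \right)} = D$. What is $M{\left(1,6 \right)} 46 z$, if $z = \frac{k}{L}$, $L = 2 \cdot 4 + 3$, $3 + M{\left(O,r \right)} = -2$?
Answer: $\frac{3680}{11} \approx 334.55$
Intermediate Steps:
$M{\left(O,r \right)} = -5$ ($M{\left(O,r \right)} = -3 - 2 = -5$)
$L = 11$ ($L = 8 + 3 = 11$)
$k = -16$ ($k = 0 - 16 = -16$)
$z = - \frac{16}{11} \approx -1.4545$
$M{\left(1,6 \right)} 46 z = \left(-5\right) 46 \left(- \frac{16}{11}\right) = \left(-230\right) \left(- \frac{16}{11}\right) = \frac{3680}{11}$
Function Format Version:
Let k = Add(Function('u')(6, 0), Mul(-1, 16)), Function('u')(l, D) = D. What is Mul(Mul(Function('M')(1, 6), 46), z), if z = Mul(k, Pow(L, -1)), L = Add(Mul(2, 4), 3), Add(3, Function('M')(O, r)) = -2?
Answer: Rational(3680, 11) ≈ 334.55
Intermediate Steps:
Function('M')(O, r) = -5 (Function('M')(O, r) = Add(-3, -2) = -5)
L = 11 (L = Add(8, 3) = 11)
k = -16 (k = Add(0, Mul(-1, 16)) = Add(0, -16) = -16)
z = Rational(-16, 11) (z = Mul(-16, Pow(11, -1)) = Mul(-16, Rational(1, 11)) = Rational(-16, 11) ≈ -1.4545)
Mul(Mul(Function('M')(1, 6), 46), z) = Mul(Mul(-5, 46), Rational(-16, 11)) = Mul(-230, Rational(-16, 11)) = Rational(3680, 11)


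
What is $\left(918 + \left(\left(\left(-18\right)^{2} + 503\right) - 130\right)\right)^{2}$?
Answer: $2608225$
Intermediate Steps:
$\left(918 + \left(\left(\left(-18\right)^{2} + 503\right) - 130\right)\right)^{2} = \left(918 + \left(\left(324 + 503\right) - 130\right)\right)^{2} = \left(918 + \left(827 - 130\right)\right)^{2} = \left(918 + 697\right)^{2} = 1615^{2} = 2608225$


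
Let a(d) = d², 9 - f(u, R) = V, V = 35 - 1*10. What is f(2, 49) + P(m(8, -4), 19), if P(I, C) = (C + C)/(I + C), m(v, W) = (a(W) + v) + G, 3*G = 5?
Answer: -1015/67 ≈ -15.149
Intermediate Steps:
G = 5/3 (G = (⅓)*5 = 5/3 ≈ 1.6667)
V = 25 (V = 35 - 10 = 25)
f(u, R) = -16 (f(u, R) = 9 - 1*25 = 9 - 25 = -16)
m(v, W) = 5/3 + v + W² (m(v, W) = (W² + v) + 5/3 = (v + W²) + 5/3 = 5/3 + v + W²)
P(I, C) = 2*C/(C + I) (P(I, C) = (2*C)/(C + I) = 2*C/(C + I))
f(2, 49) + P(m(8, -4), 19) = -16 + 2*19/(19 + (5/3 + 8 + (-4)²)) = -16 + 2*19/(19 + (5/3 + 8 + 16)) = -16 + 2*19/(19 + 77/3) = -16 + 2*19/(134/3) = -16 + 2*19*(3/134) = -16 + 57/67 = -1015/67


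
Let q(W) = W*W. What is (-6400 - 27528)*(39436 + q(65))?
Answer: -1481330408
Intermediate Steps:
q(W) = W²
(-6400 - 27528)*(39436 + q(65)) = (-6400 - 27528)*(39436 + 65²) = -33928*(39436 + 4225) = -33928*43661 = -1481330408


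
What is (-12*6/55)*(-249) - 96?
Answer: 12648/55 ≈ 229.96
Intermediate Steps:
(-12*6/55)*(-249) - 96 = -72*1/55*(-249) - 96 = -72/55*(-249) - 96 = 17928/55 - 96 = 12648/55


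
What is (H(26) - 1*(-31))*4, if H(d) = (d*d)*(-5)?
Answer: -13396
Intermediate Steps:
H(d) = -5*d² (H(d) = d²*(-5) = -5*d²)
(H(26) - 1*(-31))*4 = (-5*26² - 1*(-31))*4 = (-5*676 + 31)*4 = (-3380 + 31)*4 = -3349*4 = -13396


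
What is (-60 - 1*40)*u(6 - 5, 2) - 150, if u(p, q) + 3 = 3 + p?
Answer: -250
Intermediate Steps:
u(p, q) = p (u(p, q) = -3 + (3 + p) = p)
(-60 - 1*40)*u(6 - 5, 2) - 150 = (-60 - 1*40)*(6 - 5) - 150 = (-60 - 40)*1 - 150 = -100*1 - 150 = -100 - 150 = -250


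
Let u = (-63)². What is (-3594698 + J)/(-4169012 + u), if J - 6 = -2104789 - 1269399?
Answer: 6968880/4165043 ≈ 1.6732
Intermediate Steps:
u = 3969
J = -3374182 (J = 6 + (-2104789 - 1269399) = 6 - 3374188 = -3374182)
(-3594698 + J)/(-4169012 + u) = (-3594698 - 3374182)/(-4169012 + 3969) = -6968880/(-4165043) = -6968880*(-1/4165043) = 6968880/4165043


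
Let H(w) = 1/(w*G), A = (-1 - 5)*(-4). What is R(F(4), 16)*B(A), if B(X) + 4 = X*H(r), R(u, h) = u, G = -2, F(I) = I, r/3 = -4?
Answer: -12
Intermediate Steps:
r = -12 (r = 3*(-4) = -12)
A = 24 (A = -6*(-4) = 24)
H(w) = -1/(2*w) (H(w) = 1/(w*(-2)) = 1/(-2*w) = -1/(2*w))
B(X) = -4 + X/24 (B(X) = -4 + X*(-½/(-12)) = -4 + X*(-½*(-1/12)) = -4 + X*(1/24) = -4 + X/24)
R(F(4), 16)*B(A) = 4*(-4 + (1/24)*24) = 4*(-4 + 1) = 4*(-3) = -12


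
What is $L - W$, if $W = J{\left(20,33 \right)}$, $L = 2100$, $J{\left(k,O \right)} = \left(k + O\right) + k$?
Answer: $2027$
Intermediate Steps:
$J{\left(k,O \right)} = O + 2 k$ ($J{\left(k,O \right)} = \left(O + k\right) + k = O + 2 k$)
$W = 73$ ($W = 33 + 2 \cdot 20 = 33 + 40 = 73$)
$L - W = 2100 - 73 = 2027$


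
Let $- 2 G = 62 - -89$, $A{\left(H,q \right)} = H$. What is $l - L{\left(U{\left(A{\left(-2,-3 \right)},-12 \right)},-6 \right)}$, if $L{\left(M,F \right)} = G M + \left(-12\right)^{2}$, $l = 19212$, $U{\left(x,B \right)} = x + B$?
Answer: $18011$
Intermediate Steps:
$U{\left(x,B \right)} = B + x$
$G = - \frac{151}{2}$ ($G = - \frac{62 - -89}{2} = - \frac{62 + 89}{2} = \left(- \frac{1}{2}\right) 151 = - \frac{151}{2} \approx -75.5$)
$L{\left(M,F \right)} = 144 - \frac{151 M}{2}$ ($L{\left(M,F \right)} = - \frac{151 M}{2} + \left(-12\right)^{2} = - \frac{151 M}{2} + 144 = 144 - \frac{151 M}{2}$)
$l - L{\left(U{\left(A{\left(-2,-3 \right)},-12 \right)},-6 \right)} = 19212 - \left(144 - \frac{151 \left(-12 - 2\right)}{2}\right) = 19212 - \left(144 - -1057\right) = 19212 - \left(144 + 1057\right) = 19212 - 1201 = 18011$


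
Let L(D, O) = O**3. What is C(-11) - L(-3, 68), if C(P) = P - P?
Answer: -314432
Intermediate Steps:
C(P) = 0
C(-11) - L(-3, 68) = 0 - 1*68**3 = 0 - 1*314432 = 0 - 314432 = -314432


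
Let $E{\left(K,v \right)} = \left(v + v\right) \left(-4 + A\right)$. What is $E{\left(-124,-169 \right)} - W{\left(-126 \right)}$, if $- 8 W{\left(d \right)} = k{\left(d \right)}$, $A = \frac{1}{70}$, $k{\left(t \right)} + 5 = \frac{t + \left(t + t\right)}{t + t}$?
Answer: $\frac{754171}{560} \approx 1346.7$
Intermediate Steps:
$k{\left(t \right)} = - \frac{7}{2}$ ($k{\left(t \right)} = -5 + \frac{t + \left(t + t\right)}{t + t} = -5 + \frac{t + 2 t}{2 t} = -5 + 3 t \frac{1}{2 t} = -5 + \frac{3}{2} = - \frac{7}{2}$)
$A = \frac{1}{70} \approx 0.014286$
$W{\left(d \right)} = \frac{7}{16}$ ($W{\left(d \right)} = \left(- \frac{1}{8}\right) \left(- \frac{7}{2}\right) = \frac{7}{16}$)
$E{\left(K,v \right)} = - \frac{279 v}{35}$ ($E{\left(K,v \right)} = \left(v + v\right) \left(-4 + \frac{1}{70}\right) = 2 v \left(- \frac{279}{70}\right) = - \frac{279 v}{35}$)
$E{\left(-124,-169 \right)} - W{\left(-126 \right)} = \left(- \frac{279}{35}\right) \left(-169\right) - \frac{7}{16} = \frac{47151}{35} - \frac{7}{16} = \frac{754171}{560}$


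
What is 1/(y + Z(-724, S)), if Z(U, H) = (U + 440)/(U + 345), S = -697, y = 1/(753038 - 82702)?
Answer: 254057344/190375803 ≈ 1.3345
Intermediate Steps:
y = 1/670336 ≈ 1.4918e-6
Z(U, H) = (440 + U)/(345 + U)
1/(y + Z(-724, S)) = 1/(1/670336 + (440 - 724)/(345 - 724)) = 1/(1/670336 - 284/(-379)) = 1/(1/670336 - 1/379*(-284)) = 1/(1/670336 + 284/379) = 1/(190375803/254057344) = 254057344/190375803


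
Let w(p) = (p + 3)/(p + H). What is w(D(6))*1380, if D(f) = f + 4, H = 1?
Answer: 17940/11 ≈ 1630.9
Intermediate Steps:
D(f) = 4 + f
w(p) = (3 + p)/(1 + p) (w(p) = (p + 3)/(p + 1) = (3 + p)/(1 + p))
w(D(6))*1380 = ((3 + (4 + 6))/(1 + (4 + 6)))*1380 = ((3 + 10)/(1 + 10))*1380 = (13/11)*1380 = 17940/11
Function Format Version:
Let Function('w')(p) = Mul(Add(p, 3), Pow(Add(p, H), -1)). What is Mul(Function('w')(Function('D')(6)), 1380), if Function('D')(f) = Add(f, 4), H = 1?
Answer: Rational(17940, 11) ≈ 1630.9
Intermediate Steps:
Function('D')(f) = Add(4, f)
Function('w')(p) = Mul(Pow(Add(1, p), -1), Add(3, p)) (Function('w')(p) = Mul(Add(p, 3), Pow(Add(p, 1), -1)) = Mul(Add(3, p), Pow(Add(1, p), -1)) = Mul(Pow(Add(1, p), -1), Add(3, p)))
Mul(Function('w')(Function('D')(6)), 1380) = Mul(Mul(Pow(Add(1, Add(4, 6)), -1), Add(3, Add(4, 6))), 1380) = Mul(Mul(Pow(Add(1, 10), -1), Add(3, 10)), 1380) = Mul(Mul(Pow(11, -1), 13), 1380) = Mul(Mul(Rational(1, 11), 13), 1380) = Mul(Rational(13, 11), 1380) = Rational(17940, 11)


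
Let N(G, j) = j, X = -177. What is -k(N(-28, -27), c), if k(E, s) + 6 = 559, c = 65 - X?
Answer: -553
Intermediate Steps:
c = 242 (c = 65 - 1*(-177) = 65 + 177 = 242)
k(E, s) = 553 (k(E, s) = -6 + 559 = 553)
-k(N(-28, -27), c) = -1*553 = -553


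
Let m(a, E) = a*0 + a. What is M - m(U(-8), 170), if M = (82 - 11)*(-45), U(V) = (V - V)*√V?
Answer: -3195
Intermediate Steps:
U(V) = 0 (U(V) = 0*√V = 0)
m(a, E) = a (m(a, E) = 0 + a = a)
M = -3195 (M = 71*(-45) = -3195)
M - m(U(-8), 170) = -3195 - 1*0 = -3195 + 0 = -3195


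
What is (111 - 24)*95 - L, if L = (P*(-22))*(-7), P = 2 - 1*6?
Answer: 8881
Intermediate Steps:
P = -4 (P = 2 - 6 = -4)
L = -616 (L = -4*(-22)*(-7) = 88*(-7) = -616)
(111 - 24)*95 - L = (111 - 24)*95 - 1*(-616) = 87*95 + 616 = 8265 + 616 = 8881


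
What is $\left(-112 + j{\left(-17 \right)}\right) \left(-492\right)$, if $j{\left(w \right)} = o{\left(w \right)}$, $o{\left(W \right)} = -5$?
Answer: $57564$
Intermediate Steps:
$j{\left(w \right)} = -5$
$\left(-112 + j{\left(-17 \right)}\right) \left(-492\right) = \left(-112 - 5\right) \left(-492\right) = \left(-117\right) \left(-492\right) = 57564$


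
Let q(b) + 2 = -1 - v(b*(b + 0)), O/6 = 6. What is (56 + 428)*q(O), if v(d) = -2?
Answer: -484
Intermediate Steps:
O = 36 (O = 6*6 = 36)
q(b) = -1 (q(b) = -2 + (-1 - 1*(-2)) = -2 + (-1 + 2) = -2 + 1 = -1)
(56 + 428)*q(O) = (56 + 428)*(-1) = 484*(-1) = -484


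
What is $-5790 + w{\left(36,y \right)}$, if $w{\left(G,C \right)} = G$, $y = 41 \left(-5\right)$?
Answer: $-5754$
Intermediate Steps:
$y = -205$
$-5790 + w{\left(36,y \right)} = -5790 + 36 = -5754$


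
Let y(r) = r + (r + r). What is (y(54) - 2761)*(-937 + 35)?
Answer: 2344298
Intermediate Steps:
y(r) = 3*r (y(r) = r + 2*r = 3*r)
(y(54) - 2761)*(-937 + 35) = (3*54 - 2761)*(-937 + 35) = (162 - 2761)*(-902) = -2599*(-902) = 2344298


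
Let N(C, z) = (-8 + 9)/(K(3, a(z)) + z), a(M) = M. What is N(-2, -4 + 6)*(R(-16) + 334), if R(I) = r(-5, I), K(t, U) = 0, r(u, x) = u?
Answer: 329/2 ≈ 164.50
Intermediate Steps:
R(I) = -5
N(C, z) = 1/z (N(C, z) = (-8 + 9)/(0 + z) = 1/z)
N(-2, -4 + 6)*(R(-16) + 334) = (-5 + 334)/(-4 + 6) = 329/2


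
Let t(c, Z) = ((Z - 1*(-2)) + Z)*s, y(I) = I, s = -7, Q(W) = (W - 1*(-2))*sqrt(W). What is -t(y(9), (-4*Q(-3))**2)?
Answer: -658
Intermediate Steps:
Q(W) = sqrt(W)*(2 + W) (Q(W) = (W + 2)*sqrt(W) = (2 + W)*sqrt(W) = sqrt(W)*(2 + W))
t(c, Z) = -14 - 14*Z (t(c, Z) = ((Z - 1*(-2)) + Z)*(-7) = ((Z + 2) + Z)*(-7) = ((2 + Z) + Z)*(-7) = (2 + 2*Z)*(-7) = -14 - 14*Z)
-t(y(9), (-4*Q(-3))**2) = -(-14 - 14*(-48*(2 - 3)**2)) = -(-14 - 14*(-4*I*sqrt(3)*(-1))**2) = -(-14 - 14*(-(-4)*I*sqrt(3))**2) = -(-14 - 14*(4*I*sqrt(3))**2) = -(-14 - 14*(-48)) = -(-14 + 672) = -1*658 = -658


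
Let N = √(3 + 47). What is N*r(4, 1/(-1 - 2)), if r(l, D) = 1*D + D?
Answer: -10*√2/3 ≈ -4.7140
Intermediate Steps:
r(l, D) = 2*D (r(l, D) = D + D = 2*D)
N = 5*√2 (N = √50 = 5*√2 ≈ 7.0711)
N*r(4, 1/(-1 - 2)) = (5*√2)*(2/(-1 - 2)) = (5*√2)*(2/(-3)) = (5*√2)*(2*(-⅓)) = (5*√2)*(-⅔) = -10*√2/3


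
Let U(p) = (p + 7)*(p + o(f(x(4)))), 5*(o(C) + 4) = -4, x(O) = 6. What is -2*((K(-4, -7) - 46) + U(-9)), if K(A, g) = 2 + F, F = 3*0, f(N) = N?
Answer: 164/5 ≈ 32.800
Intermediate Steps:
o(C) = -24/5 (o(C) = -4 + (1/5)*(-4) = -4 - 4/5 = -24/5)
F = 0
U(p) = (7 + p)*(-24/5 + p) (U(p) = (p + 7)*(p - 24/5) = (7 + p)*(-24/5 + p))
K(A, g) = 2 (K(A, g) = 2 + 0 = 2)
-2*((K(-4, -7) - 46) + U(-9)) = -2*((2 - 46) + (-168/5 + (-9)**2 + (11/5)*(-9))) = -2*(-44 + (-168/5 + 81 - 99/5)) = -2*(-44 + 138/5) = -2*(-82/5) = 164/5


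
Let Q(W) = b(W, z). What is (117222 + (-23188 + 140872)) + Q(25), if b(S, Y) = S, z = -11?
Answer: 234931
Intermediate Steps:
Q(W) = W
(117222 + (-23188 + 140872)) + Q(25) = (117222 + (-23188 + 140872)) + 25 = (117222 + 117684) + 25 = 234906 + 25 = 234931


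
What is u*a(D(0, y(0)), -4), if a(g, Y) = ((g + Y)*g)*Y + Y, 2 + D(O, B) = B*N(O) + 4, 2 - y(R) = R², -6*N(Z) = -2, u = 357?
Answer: 10948/3 ≈ 3649.3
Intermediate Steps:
N(Z) = ⅓ (N(Z) = -⅙*(-2) = ⅓)
y(R) = 2 - R²
D(O, B) = 2 + B/3 (D(O, B) = -2 + (B*(⅓) + 4) = -2 + (B/3 + 4) = -2 + (4 + B/3) = 2 + B/3)
a(g, Y) = Y + Y*g*(Y + g) (a(g, Y) = ((Y + g)*g)*Y + Y = (g*(Y + g))*Y + Y = Y*g*(Y + g) + Y = Y + Y*g*(Y + g))
u*a(D(0, y(0)), -4) = 357*(-4*(1 + (2 + (2 - 1*0²)/3)² - 4*(2 + (2 - 1*0²)/3))) = 357*(-4*(1 + (2 + (2 - 1*0)/3)² - 4*(2 + (2 - 1*0)/3))) = 357*(-4*(1 + (2 + (2 + 0)/3)² - 4*(2 + (2 + 0)/3))) = 357*(-4*(1 + (2 + (⅓)*2)² - 4*(2 + (⅓)*2))) = 357*(-4*(1 + (2 + ⅔)² - 4*(2 + ⅔))) = 357*(-4*(1 + (8/3)² - 4*8/3)) = 357*(-4*(1 + 64/9 - 32/3)) = 357*(-4*(-23/9)) = 357*(92/9) = 10948/3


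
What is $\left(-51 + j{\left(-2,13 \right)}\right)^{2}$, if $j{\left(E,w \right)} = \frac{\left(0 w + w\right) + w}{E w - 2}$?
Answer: $\frac{528529}{196} \approx 2696.6$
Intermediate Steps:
$j{\left(E,w \right)} = \frac{2 w}{-2 + E w}$ ($j{\left(E,w \right)} = \frac{\left(0 + w\right) + w}{-2 + E w} = \frac{w + w}{-2 + E w} = \frac{2 w}{-2 + E w}$)
$\left(-51 + j{\left(-2,13 \right)}\right)^{2} = \left(-51 + 2 \cdot 13 \frac{1}{-2 - 26}\right)^{2} = \left(-51 + 2 \cdot 13 \frac{1}{-28}\right)^{2} = \left(-51 + 2 \cdot 13 \left(- \frac{1}{28}\right)\right)^{2} = \left(-51 - \frac{13}{14}\right)^{2} = \left(- \frac{727}{14}\right)^{2} = \frac{528529}{196}$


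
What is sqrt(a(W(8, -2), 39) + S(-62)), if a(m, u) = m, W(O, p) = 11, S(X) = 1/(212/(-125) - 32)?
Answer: 7*sqrt(12259)/234 ≈ 3.3121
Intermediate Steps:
S(X) = -125/4212 (S(X) = 1/(212*(-1/125) - 32) = 1/(-212/125 - 32) = 1/(-4212/125) = -125/4212)
sqrt(a(W(8, -2), 39) + S(-62)) = sqrt(11 - 125/4212) = sqrt(46207/4212) = 7*sqrt(12259)/234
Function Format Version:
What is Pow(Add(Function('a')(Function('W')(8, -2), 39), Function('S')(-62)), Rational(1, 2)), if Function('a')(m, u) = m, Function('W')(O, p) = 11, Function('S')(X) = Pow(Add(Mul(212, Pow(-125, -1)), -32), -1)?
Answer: Mul(Rational(7, 234), Pow(12259, Rational(1, 2))) ≈ 3.3121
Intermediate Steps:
Function('S')(X) = Rational(-125, 4212) (Function('S')(X) = Pow(Add(Mul(212, Rational(-1, 125)), -32), -1) = Pow(Add(Rational(-212, 125), -32), -1) = Pow(Rational(-4212, 125), -1) = Rational(-125, 4212))
Pow(Add(Function('a')(Function('W')(8, -2), 39), Function('S')(-62)), Rational(1, 2)) = Pow(Add(11, Rational(-125, 4212)), Rational(1, 2)) = Pow(Rational(46207, 4212), Rational(1, 2)) = Mul(Rational(7, 234), Pow(12259, Rational(1, 2)))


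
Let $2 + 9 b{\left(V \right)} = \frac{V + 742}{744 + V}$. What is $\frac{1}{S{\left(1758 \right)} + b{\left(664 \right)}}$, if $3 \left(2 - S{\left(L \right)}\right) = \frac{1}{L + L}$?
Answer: $\frac{1856448}{3506155} \approx 0.52948$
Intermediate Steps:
$S{\left(L \right)} = 2 - \frac{1}{6 L}$ ($S{\left(L \right)} = 2 - \frac{1}{3 \left(L + L\right)} = 2 - \frac{1}{3 \cdot 2 L} = 2 - \frac{\frac{1}{2} \frac{1}{L}}{3} = 2 - \frac{1}{6 L}$)
$b{\left(V \right)} = - \frac{2}{9} + \frac{742 + V}{9 \left(744 + V\right)}$ ($b{\left(V \right)} = - \frac{2}{9} + \frac{\left(V + 742\right) \frac{1}{744 + V}}{9} = - \frac{2}{9} + \frac{\left(742 + V\right) \frac{1}{744 + V}}{9} = - \frac{2}{9} + \frac{\frac{1}{744 + V} \left(742 + V\right)}{9} = - \frac{2}{9} + \frac{742 + V}{9 \left(744 + V\right)}$)
$\frac{1}{S{\left(1758 \right)} + b{\left(664 \right)}} = \frac{1}{\left(2 - \frac{1}{6 \cdot 1758}\right) + \frac{-746 - 664}{9 \left(744 + 664\right)}} = \frac{1}{\left(2 - \frac{1}{10548}\right) + \frac{-746 - 664}{9 \cdot 1408}} = \frac{1}{\left(2 - \frac{1}{10548}\right) + \frac{1}{9} \cdot \frac{1}{1408} \left(-1410\right)} = \frac{1}{\frac{21095}{10548} - \frac{235}{2112}} = \frac{1}{\frac{3506155}{1856448}} = \frac{1856448}{3506155}$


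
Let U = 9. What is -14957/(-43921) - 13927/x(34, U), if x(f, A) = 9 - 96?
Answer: 612989026/3821127 ≈ 160.42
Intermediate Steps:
x(f, A) = -87
-14957/(-43921) - 13927/x(34, U) = -14957/(-43921) - 13927/(-87) = -14957*(-1/43921) - 13927*(-1/87) = 14957/43921 + 13927/87 = 612989026/3821127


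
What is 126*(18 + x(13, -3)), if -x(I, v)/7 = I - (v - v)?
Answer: -9198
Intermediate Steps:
x(I, v) = -7*I (x(I, v) = -7*(I - (v - v)) = -7*(I - 1*0) = -7*(I + 0) = -7*I)
126*(18 + x(13, -3)) = 126*(18 - 7*13) = 126*(18 - 91) = 126*(-73) = -9198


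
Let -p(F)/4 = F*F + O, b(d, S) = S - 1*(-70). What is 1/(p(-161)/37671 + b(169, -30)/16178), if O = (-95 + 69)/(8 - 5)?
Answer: -914162157/2512998112 ≈ -0.36377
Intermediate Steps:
b(d, S) = 70 + S (b(d, S) = S + 70 = 70 + S)
O = -26/3 ≈ -8.6667
p(F) = 104/3 - 4*F**2 (p(F) = -4*(F*F - 26/3) = -4*(F**2 - 26/3) = -4*(-26/3 + F**2) = 104/3 - 4*F**2)
1/(p(-161)/37671 + b(169, -30)/16178) = 1/((104/3 - 4*(-161)**2)/37671 + (70 - 30)/16178) = 1/((104/3 - 4*25921)*(1/37671) + 40*(1/16178)) = 1/((104/3 - 103684)*(1/37671) + 20/8089) = 1/(-310948/3*1/37671 + 20/8089) = 1/(-310948/113013 + 20/8089) = 1/(-2512998112/914162157) = -914162157/2512998112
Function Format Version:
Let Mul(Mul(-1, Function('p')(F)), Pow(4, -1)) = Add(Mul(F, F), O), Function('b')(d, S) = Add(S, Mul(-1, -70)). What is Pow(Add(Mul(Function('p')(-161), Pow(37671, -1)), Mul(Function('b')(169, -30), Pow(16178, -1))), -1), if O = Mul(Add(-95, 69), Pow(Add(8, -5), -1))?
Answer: Rational(-914162157, 2512998112) ≈ -0.36377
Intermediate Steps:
Function('b')(d, S) = Add(70, S) (Function('b')(d, S) = Add(S, 70) = Add(70, S))
O = Rational(-26, 3) (O = Mul(-26, Pow(3, -1)) = Mul(-26, Rational(1, 3)) = Rational(-26, 3) ≈ -8.6667)
Function('p')(F) = Add(Rational(104, 3), Mul(-4, Pow(F, 2))) (Function('p')(F) = Mul(-4, Add(Mul(F, F), Rational(-26, 3))) = Mul(-4, Add(Pow(F, 2), Rational(-26, 3))) = Mul(-4, Add(Rational(-26, 3), Pow(F, 2))) = Add(Rational(104, 3), Mul(-4, Pow(F, 2))))
Pow(Add(Mul(Function('p')(-161), Pow(37671, -1)), Mul(Function('b')(169, -30), Pow(16178, -1))), -1) = Pow(Add(Mul(Add(Rational(104, 3), Mul(-4, Pow(-161, 2))), Pow(37671, -1)), Mul(Add(70, -30), Pow(16178, -1))), -1) = Pow(Add(Mul(Add(Rational(104, 3), Mul(-4, 25921)), Rational(1, 37671)), Mul(40, Rational(1, 16178))), -1) = Pow(Add(Mul(Add(Rational(104, 3), -103684), Rational(1, 37671)), Rational(20, 8089)), -1) = Pow(Add(Mul(Rational(-310948, 3), Rational(1, 37671)), Rational(20, 8089)), -1) = Pow(Add(Rational(-310948, 113013), Rational(20, 8089)), -1) = Pow(Rational(-2512998112, 914162157), -1) = Rational(-914162157, 2512998112)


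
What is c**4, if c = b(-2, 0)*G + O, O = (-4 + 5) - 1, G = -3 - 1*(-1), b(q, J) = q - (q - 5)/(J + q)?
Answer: 14641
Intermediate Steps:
b(q, J) = q - (-5 + q)/(J + q)
G = -2 (G = -3 + 1 = -2)
O = 0 (O = 1 - 1 = 0)
c = 11 (c = ((5 + (-2)**2 - 1*(-2) + 0*(-2))/(0 - 2))*(-2) + 0 = ((5 + 4 + 2 + 0)/(-2))*(-2) + 0 = -1/2*11*(-2) + 0 = -11/2*(-2) + 0 = 11 + 0 = 11)
c**4 = 11**4 = 14641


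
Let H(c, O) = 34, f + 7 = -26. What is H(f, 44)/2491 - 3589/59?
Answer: -8938193/146969 ≈ -60.817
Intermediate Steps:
f = -33 (f = -7 - 26 = -33)
H(f, 44)/2491 - 3589/59 = 34/2491 - 3589/59 = -8938193/146969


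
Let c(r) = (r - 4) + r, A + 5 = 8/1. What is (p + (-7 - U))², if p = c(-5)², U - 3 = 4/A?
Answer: 306916/9 ≈ 34102.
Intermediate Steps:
A = 3 (A = -5 + 8/1 = -5 + 8*1 = -5 + 8 = 3)
c(r) = -4 + 2*r (c(r) = (-4 + r) + r = -4 + 2*r)
U = 13/3 (U = 3 + 4/3 = 13/3 ≈ 4.3333)
p = 196 (p = (-4 + 2*(-5))² = (-4 - 10)² = (-14)² = 196)
(p + (-7 - U))² = (196 + (-7 - 1*13/3))² = (196 + (-7 - 13/3))² = (196 - 34/3)² = (554/3)² = 306916/9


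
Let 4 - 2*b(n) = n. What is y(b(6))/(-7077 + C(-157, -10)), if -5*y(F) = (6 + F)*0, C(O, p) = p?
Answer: 0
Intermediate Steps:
b(n) = 2 - n/2
y(F) = 0 (y(F) = -(6 + F)*0/5 = -⅕*0 = 0)
y(b(6))/(-7077 + C(-157, -10)) = 0/(-7077 - 10) = 0/(-7087) = 0*(-1/7087) = 0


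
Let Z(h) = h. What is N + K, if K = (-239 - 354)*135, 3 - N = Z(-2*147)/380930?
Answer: -15247104033/190465 ≈ -80052.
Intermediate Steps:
N = 571542/190465 (N = 3 - (-2*147)/380930 = 3 - (-294)/380930 = 3 - 1*(-147/190465) = 3 + 147/190465 = 571542/190465 ≈ 3.0008)
K = -80055 (K = -593*135 = -80055)
N + K = 571542/190465 - 80055 = -15247104033/190465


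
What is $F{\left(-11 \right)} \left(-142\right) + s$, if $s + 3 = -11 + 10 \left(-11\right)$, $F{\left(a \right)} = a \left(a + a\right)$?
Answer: $-34488$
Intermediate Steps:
$F{\left(a \right)} = 2 a^{2}$ ($F{\left(a \right)} = a 2 a = 2 a^{2}$)
$s = -124$ ($s = -3 + \left(-11 + 10 \left(-11\right)\right) = -3 - 121 = -124$)
$F{\left(-11 \right)} \left(-142\right) + s = 2 \left(-11\right)^{2} \left(-142\right) - 124 = 2 \cdot 121 \left(-142\right) - 124 = 242 \left(-142\right) - 124 = -34364 - 124 = -34488$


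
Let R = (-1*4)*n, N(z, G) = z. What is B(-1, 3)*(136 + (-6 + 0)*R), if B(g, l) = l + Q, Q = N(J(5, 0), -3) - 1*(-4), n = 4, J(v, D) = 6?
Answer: 3016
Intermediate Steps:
R = -16 (R = -1*4*4 = -4*4 = -16)
Q = 10 (Q = 6 - 1*(-4) = 6 + 4 = 10)
B(g, l) = 10 + l (B(g, l) = l + 10 = 10 + l)
B(-1, 3)*(136 + (-6 + 0)*R) = (10 + 3)*(136 + (-6 + 0)*(-16)) = 13*(136 - 6*(-16)) = 13*(136 + 96) = 13*232 = 3016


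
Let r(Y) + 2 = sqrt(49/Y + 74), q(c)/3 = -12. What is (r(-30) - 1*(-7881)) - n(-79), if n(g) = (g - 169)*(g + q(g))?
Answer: -20641 + sqrt(65130)/30 ≈ -20633.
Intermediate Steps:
q(c) = -36 (q(c) = 3*(-12) = -36)
r(Y) = -2 + sqrt(74 + 49/Y) (r(Y) = -2 + sqrt(49/Y + 74) = -2 + sqrt(74 + 49/Y))
n(g) = (-169 + g)*(-36 + g) (n(g) = (g - 169)*(g - 36) = (-169 + g)*(-36 + g))
(r(-30) - 1*(-7881)) - n(-79) = ((-2 + sqrt(74 + 49/(-30))) - 1*(-7881)) - (6084 + (-79)**2 - 205*(-79)) = ((-2 + sqrt(74 + 49*(-1/30))) + 7881) - (6084 + 6241 + 16195) = ((-2 + sqrt(74 - 49/30)) + 7881) - 1*28520 = ((-2 + sqrt(2171/30)) + 7881) - 28520 = ((-2 + sqrt(65130)/30) + 7881) - 28520 = (7879 + sqrt(65130)/30) - 28520 = -20641 + sqrt(65130)/30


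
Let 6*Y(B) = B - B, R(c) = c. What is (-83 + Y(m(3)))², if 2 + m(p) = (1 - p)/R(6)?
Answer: 6889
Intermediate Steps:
m(p) = -11/6 - p/6 (m(p) = -2 + (1 - p)/6 = -2 + (1 - p)*(⅙) = -2 + (⅙ - p/6) = -11/6 - p/6)
Y(B) = 0 (Y(B) = (B - B)/6 = (⅙)*0 = 0)
(-83 + Y(m(3)))² = (-83 + 0)² = (-83)² = 6889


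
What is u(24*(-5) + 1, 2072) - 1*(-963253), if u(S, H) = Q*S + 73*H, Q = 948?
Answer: 1001697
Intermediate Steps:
u(S, H) = 73*H + 948*S (u(S, H) = 948*S + 73*H = 73*H + 948*S)
u(24*(-5) + 1, 2072) - 1*(-963253) = (73*2072 + 948*(24*(-5) + 1)) - 1*(-963253) = (151256 + 948*(-120 + 1)) + 963253 = (151256 + 948*(-119)) + 963253 = (151256 - 112812) + 963253 = 38444 + 963253 = 1001697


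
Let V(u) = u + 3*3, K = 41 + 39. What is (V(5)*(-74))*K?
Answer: -82880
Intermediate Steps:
K = 80
V(u) = 9 + u (V(u) = u + 9 = 9 + u)
(V(5)*(-74))*K = ((9 + 5)*(-74))*80 = (14*(-74))*80 = -1036*80 = -82880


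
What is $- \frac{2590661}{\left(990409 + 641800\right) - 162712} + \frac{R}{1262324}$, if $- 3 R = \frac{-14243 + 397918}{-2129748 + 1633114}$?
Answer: $- \frac{4872356750026594453}{2763740395061279256} \approx -1.763$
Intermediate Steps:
$R = \frac{383675}{1489902}$ ($R = - \frac{\left(-14243 + 397918\right) \frac{1}{-2129748 + 1633114}}{3} = - \frac{383675 \frac{1}{-496634}}{3} = - \frac{383675 \left(- \frac{1}{496634}\right)}{3} = \left(- \frac{1}{3}\right) \left(- \frac{383675}{496634}\right) = \frac{383675}{1489902} \approx 0.25752$)
$- \frac{2590661}{\left(990409 + 641800\right) - 162712} + \frac{R}{1262324} = - \frac{2590661}{\left(990409 + 641800\right) - 162712} + \frac{383675}{1489902 \cdot 1262324} = - \frac{2590661}{1632209 - 162712} + \frac{383675}{1489902} \cdot \frac{1}{1262324} = - \frac{2590661}{1469497} + \frac{383675}{1880739052248} = - \frac{4872356750026594453}{2763740395061279256}$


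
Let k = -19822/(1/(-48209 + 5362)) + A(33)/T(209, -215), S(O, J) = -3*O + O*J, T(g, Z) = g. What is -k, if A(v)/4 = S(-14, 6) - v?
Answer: -177506465606/209 ≈ -8.4931e+8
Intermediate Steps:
S(O, J) = -3*O + J*O
A(v) = -168 - 4*v (A(v) = 4*(-14*(-3 + 6) - v) = 4*(-14*3 - v) = 4*(-42 - v) = -168 - 4*v)
k = 177506465606/209 (k = -19822/(1/(-48209 + 5362)) + (-168 - 4*33)/209 = -19822/(1/(-42847)) + (-168 - 132)*(1/209) = -19822/(-1/42847) - 300*1/209 = -19822*(-42847) - 300/209 = 849313234 - 300/209 = 177506465606/209 ≈ 8.4931e+8)
-k = -1*177506465606/209 = -177506465606/209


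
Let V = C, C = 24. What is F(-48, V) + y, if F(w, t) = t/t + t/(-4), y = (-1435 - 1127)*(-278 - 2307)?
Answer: 6622765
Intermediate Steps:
y = 6622770 (y = -2562*(-2585) = 6622770)
V = 24
F(w, t) = 1 - t/4 (F(w, t) = 1 + t*(-¼) = 1 - t/4)
F(-48, V) + y = (1 - ¼*24) + 6622770 = (1 - 6) + 6622770 = -5 + 6622770 = 6622765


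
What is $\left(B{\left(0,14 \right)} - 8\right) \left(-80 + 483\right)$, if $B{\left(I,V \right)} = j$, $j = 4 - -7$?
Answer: $1209$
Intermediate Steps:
$j = 11$ ($j = 4 + 7 = 11$)
$B{\left(I,V \right)} = 11$
$\left(B{\left(0,14 \right)} - 8\right) \left(-80 + 483\right) = \left(11 - 8\right) \left(-80 + 483\right) = 3 \cdot 403 = 1209$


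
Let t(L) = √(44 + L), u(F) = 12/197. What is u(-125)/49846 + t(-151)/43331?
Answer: 6/4909831 + I*√107/43331 ≈ 1.222e-6 + 0.00023872*I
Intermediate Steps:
u(F) = 12/197 (u(F) = 12*(1/197) = 12/197)
u(-125)/49846 + t(-151)/43331 = (12/197)/49846 + √(44 - 151)/43331 = (12/197)*(1/49846) + √(-107)*(1/43331) = 6/4909831 + (I*√107)*(1/43331) = 6/4909831 + I*√107/43331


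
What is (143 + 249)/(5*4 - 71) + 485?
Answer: 24343/51 ≈ 477.31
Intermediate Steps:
(143 + 249)/(5*4 - 71) + 485 = 392/(20 - 71) + 485 = 392/(-51) + 485 = 392*(-1/51) + 485 = -392/51 + 485 = 24343/51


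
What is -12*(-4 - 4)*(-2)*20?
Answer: -3840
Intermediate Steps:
-12*(-4 - 4)*(-2)*20 = -(-96)*(-2)*20 = -12*16*20 = -192*20 = -3840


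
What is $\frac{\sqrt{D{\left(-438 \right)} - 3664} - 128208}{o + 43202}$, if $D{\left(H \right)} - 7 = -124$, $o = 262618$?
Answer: $- \frac{10684}{25485} + \frac{i \sqrt{3781}}{305820} \approx -0.41923 + 0.00020107 i$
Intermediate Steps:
$D{\left(H \right)} = -117$ ($D{\left(H \right)} = 7 - 124 = -117$)
$\frac{\sqrt{D{\left(-438 \right)} - 3664} - 128208}{o + 43202} = \frac{\sqrt{-117 - 3664} - 128208}{262618 + 43202} = \frac{\sqrt{-117 + \left(-44644 + 40980\right)} - 128208}{305820} = \left(\sqrt{-117 - 3664} - 128208\right) \frac{1}{305820} = \left(\sqrt{-3781} - 128208\right) \frac{1}{305820} = \left(i \sqrt{3781} - 128208\right) \frac{1}{305820} = \left(-128208 + i \sqrt{3781}\right) \frac{1}{305820} = - \frac{10684}{25485} + \frac{i \sqrt{3781}}{305820}$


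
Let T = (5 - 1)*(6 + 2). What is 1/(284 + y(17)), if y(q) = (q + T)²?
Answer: 1/2685 ≈ 0.00037244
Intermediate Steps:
T = 32 (T = 4*8 = 32)
y(q) = (32 + q)² (y(q) = (q + 32)² = (32 + q)²)
1/(284 + y(17)) = 1/(284 + (32 + 17)²) = 1/(284 + 49²) = 1/(284 + 2401) = 1/2685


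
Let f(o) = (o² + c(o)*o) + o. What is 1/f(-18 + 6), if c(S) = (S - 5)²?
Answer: -1/3336 ≈ -0.00029976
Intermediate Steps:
c(S) = (-5 + S)²
f(o) = o + o² + o*(-5 + o)² (f(o) = (o² + (-5 + o)²*o) + o = (o² + o*(-5 + o)²) + o = o + o² + o*(-5 + o)²)
1/f(-18 + 6) = 1/((-18 + 6)*(1 + (-18 + 6) + (-5 + (-18 + 6))²)) = 1/(-12*(1 - 12 + (-5 - 12)²)) = 1/(-12*(1 - 12 + (-17)²)) = 1/(-12*(1 - 12 + 289)) = 1/(-12*278) = 1/(-3336) = -1/3336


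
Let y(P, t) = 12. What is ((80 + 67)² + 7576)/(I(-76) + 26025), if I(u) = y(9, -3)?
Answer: 29185/26037 ≈ 1.1209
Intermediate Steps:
I(u) = 12
((80 + 67)² + 7576)/(I(-76) + 26025) = ((80 + 67)² + 7576)/(12 + 26025) = (147² + 7576)/26037 = (21609 + 7576)*(1/26037) = 29185*(1/26037) = 29185/26037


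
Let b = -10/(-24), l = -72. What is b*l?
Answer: -30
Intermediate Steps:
b = 5/12 (b = -10*(-1/24) = 5/12 ≈ 0.41667)
b*l = (5/12)*(-72) = -30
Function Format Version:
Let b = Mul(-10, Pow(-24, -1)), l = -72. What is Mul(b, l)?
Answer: -30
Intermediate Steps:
b = Rational(5, 12) (b = Mul(-10, Rational(-1, 24)) = Rational(5, 12) ≈ 0.41667)
Mul(b, l) = Mul(Rational(5, 12), -72) = -30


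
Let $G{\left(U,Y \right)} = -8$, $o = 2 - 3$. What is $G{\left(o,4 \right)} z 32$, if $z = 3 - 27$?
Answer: $6144$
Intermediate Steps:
$o = -1$ ($o = 2 - 3 = -1$)
$z = -24$
$G{\left(o,4 \right)} z 32 = \left(-8\right) \left(-24\right) 32 = 192 \cdot 32 = 6144$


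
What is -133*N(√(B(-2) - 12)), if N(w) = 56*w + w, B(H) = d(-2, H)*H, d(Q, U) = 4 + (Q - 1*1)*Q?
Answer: -30324*I*√2 ≈ -42885.0*I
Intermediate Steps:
d(Q, U) = 4 + Q*(-1 + Q) (d(Q, U) = 4 + (Q - 1)*Q = 4 + (-1 + Q)*Q = 4 + Q*(-1 + Q))
B(H) = 10*H (B(H) = (4 + (-2)² - 1*(-2))*H = (4 + 4 + 2)*H = 10*H)
N(w) = 57*w
-133*N(√(B(-2) - 12)) = -7581*√(10*(-2) - 12) = -7581*√(-20 - 12) = -7581*√(-32) = -7581*4*I*√2 = -30324*I*√2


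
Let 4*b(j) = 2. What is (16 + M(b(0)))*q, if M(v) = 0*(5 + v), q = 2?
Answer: 32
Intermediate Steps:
b(j) = ½ (b(j) = (¼)*2 = ½)
M(v) = 0
(16 + M(b(0)))*q = (16 + 0)*2 = 16*2 = 32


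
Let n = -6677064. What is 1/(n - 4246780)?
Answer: -1/10923844 ≈ -9.1543e-8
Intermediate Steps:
1/(n - 4246780) = 1/(-6677064 - 4246780) = 1/(-10923844) = -1/10923844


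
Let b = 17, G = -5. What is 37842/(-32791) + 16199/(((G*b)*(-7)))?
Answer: 508665419/19510645 ≈ 26.071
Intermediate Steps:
37842/(-32791) + 16199/(((G*b)*(-7))) = 37842/(-32791) + 16199/((-5*17*(-7))) = 37842*(-1/32791) + 16199/((-85*(-7))) = -37842/32791 + 16199/595 = 508665419/19510645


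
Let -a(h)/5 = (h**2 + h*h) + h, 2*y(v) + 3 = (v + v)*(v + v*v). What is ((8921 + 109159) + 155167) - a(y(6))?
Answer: 902002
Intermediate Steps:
y(v) = -3/2 + v*(v + v**2) (y(v) = -3/2 + ((v + v)*(v + v*v))/2 = -3/2 + ((2*v)*(v + v**2))/2 = -3/2 + (2*v*(v + v**2))/2 = -3/2 + v*(v + v**2))
a(h) = -10*h**2 - 5*h (a(h) = -5*((h**2 + h*h) + h) = -5*((h**2 + h**2) + h) = -5*(2*h**2 + h) = -5*(h + 2*h**2) = -10*h**2 - 5*h)
((8921 + 109159) + 155167) - a(y(6)) = ((8921 + 109159) + 155167) - (-5)*(-3/2 + 6**2 + 6**3)*(1 + 2*(-3/2 + 6**2 + 6**3)) = (118080 + 155167) - (-5)*(-3/2 + 36 + 216)*(1 + 2*(-3/2 + 36 + 216)) = 273247 - (-5)*501*(1 + 2*(501/2))/2 = 273247 - (-5)*501*(1 + 501)/2 = 273247 - (-5)*501*502/2 = 273247 - 1*(-628755) = 273247 + 628755 = 902002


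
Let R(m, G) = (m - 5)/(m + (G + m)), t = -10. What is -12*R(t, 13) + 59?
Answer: 233/7 ≈ 33.286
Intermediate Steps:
R(m, G) = (-5 + m)/(G + 2*m)
-12*R(t, 13) + 59 = -12*(-5 - 10)/(13 + 2*(-10)) + 59 = -12*(-15)/(13 - 20) + 59 = -12*(-15)/(-7) + 59 = -(-12)*(-15)/7 + 59 = -12*15/7 + 59 = -180/7 + 59 = 233/7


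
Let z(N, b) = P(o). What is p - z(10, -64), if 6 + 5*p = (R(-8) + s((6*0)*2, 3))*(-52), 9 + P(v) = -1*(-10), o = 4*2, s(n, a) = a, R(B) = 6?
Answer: -479/5 ≈ -95.800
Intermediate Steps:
o = 8
P(v) = 1 (P(v) = -9 - 1*(-10) = -9 + 10 = 1)
z(N, b) = 1
p = -474/5 (p = -6/5 + ((6 + 3)*(-52))/5 = -6/5 + (9*(-52))/5 = -6/5 + (1/5)*(-468) = -6/5 - 468/5 = -474/5 ≈ -94.800)
p - z(10, -64) = -474/5 - 1*1 = -474/5 - 1 = -479/5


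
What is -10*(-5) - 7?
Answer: 43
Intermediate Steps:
-10*(-5) - 7 = 50 - 7 = 43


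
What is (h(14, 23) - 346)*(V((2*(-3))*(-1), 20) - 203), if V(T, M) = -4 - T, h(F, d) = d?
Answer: 68799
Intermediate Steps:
(h(14, 23) - 346)*(V((2*(-3))*(-1), 20) - 203) = (23 - 346)*((-4 - 2*(-3)*(-1)) - 203) = -323*((-4 - (-6)*(-1)) - 203) = -323*((-4 - 1*6) - 203) = -323*((-4 - 6) - 203) = -323*(-10 - 203) = -323*(-213) = 68799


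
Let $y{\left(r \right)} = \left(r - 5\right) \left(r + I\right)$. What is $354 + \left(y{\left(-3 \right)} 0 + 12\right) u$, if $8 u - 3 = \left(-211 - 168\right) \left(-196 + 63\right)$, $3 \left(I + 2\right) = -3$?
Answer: $75969$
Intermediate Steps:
$I = -3$ ($I = -2 + \frac{1}{3} \left(-3\right) = -2 - 1 = -3$)
$y{\left(r \right)} = \left(-5 + r\right) \left(-3 + r\right)$ ($y{\left(r \right)} = \left(r - 5\right) \left(r - 3\right) = \left(-5 + r\right) \left(-3 + r\right)$)
$u = \frac{25205}{4}$ ($u = \frac{3}{8} + \frac{\left(-211 - 168\right) \left(-196 + 63\right)}{8} = \frac{3}{8} + \frac{\left(-379\right) \left(-133\right)}{8} = \frac{3}{8} + \frac{1}{8} \cdot 50407 = \frac{3}{8} + \frac{50407}{8} = \frac{25205}{4} \approx 6301.3$)
$354 + \left(y{\left(-3 \right)} 0 + 12\right) u = 354 + \left(\left(15 + \left(-3\right)^{2} - -24\right) 0 + 12\right) \frac{25205}{4} = 354 + \left(\left(15 + 9 + 24\right) 0 + 12\right) \frac{25205}{4} = 354 + \left(48 \cdot 0 + 12\right) \frac{25205}{4} = 354 + \left(0 + 12\right) \frac{25205}{4} = 354 + 12 \cdot \frac{25205}{4} = 354 + 75615 = 75969$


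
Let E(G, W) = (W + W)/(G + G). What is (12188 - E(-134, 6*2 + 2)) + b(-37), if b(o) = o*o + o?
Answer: 905847/67 ≈ 13520.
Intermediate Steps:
b(o) = o + o**2 (b(o) = o**2 + o = o + o**2)
E(G, W) = W/G (E(G, W) = (2*W)/((2*G)) = (2*W)*(1/(2*G)) = W/G)
(12188 - E(-134, 6*2 + 2)) + b(-37) = (12188 - (6*2 + 2)/(-134)) - 37*(1 - 37) = (12188 - (12 + 2)*(-1)/134) - 37*(-36) = (12188 - 14*(-1)/134) + 1332 = (12188 - 1*(-7/67)) + 1332 = (12188 + 7/67) + 1332 = 816603/67 + 1332 = 905847/67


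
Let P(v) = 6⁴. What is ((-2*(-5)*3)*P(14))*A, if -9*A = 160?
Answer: -691200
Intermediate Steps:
P(v) = 1296
A = -160/9 (A = -⅑*160 = -160/9 ≈ -17.778)
((-2*(-5)*3)*P(14))*A = ((-2*(-5)*3)*1296)*(-160/9) = ((10*3)*1296)*(-160/9) = (30*1296)*(-160/9) = 38880*(-160/9) = -691200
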